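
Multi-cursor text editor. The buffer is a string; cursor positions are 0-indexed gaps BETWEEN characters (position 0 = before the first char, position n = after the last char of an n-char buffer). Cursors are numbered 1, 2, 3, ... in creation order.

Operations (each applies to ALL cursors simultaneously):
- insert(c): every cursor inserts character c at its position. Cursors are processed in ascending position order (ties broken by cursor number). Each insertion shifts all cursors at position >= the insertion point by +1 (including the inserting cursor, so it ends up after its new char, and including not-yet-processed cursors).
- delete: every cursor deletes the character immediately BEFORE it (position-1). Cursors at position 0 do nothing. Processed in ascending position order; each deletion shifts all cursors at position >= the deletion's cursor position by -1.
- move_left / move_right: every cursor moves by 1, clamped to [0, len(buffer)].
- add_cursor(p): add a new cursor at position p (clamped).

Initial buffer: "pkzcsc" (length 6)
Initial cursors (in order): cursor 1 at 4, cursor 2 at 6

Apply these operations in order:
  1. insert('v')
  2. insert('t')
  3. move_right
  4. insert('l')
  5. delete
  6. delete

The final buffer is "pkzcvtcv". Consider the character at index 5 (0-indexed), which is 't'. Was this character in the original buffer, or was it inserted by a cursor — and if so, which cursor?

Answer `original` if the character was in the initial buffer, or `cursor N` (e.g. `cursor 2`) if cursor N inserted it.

Answer: cursor 1

Derivation:
After op 1 (insert('v')): buffer="pkzcvscv" (len 8), cursors c1@5 c2@8, authorship ....1..2
After op 2 (insert('t')): buffer="pkzcvtscvt" (len 10), cursors c1@6 c2@10, authorship ....11..22
After op 3 (move_right): buffer="pkzcvtscvt" (len 10), cursors c1@7 c2@10, authorship ....11..22
After op 4 (insert('l')): buffer="pkzcvtslcvtl" (len 12), cursors c1@8 c2@12, authorship ....11.1.222
After op 5 (delete): buffer="pkzcvtscvt" (len 10), cursors c1@7 c2@10, authorship ....11..22
After op 6 (delete): buffer="pkzcvtcv" (len 8), cursors c1@6 c2@8, authorship ....11.2
Authorship (.=original, N=cursor N): . . . . 1 1 . 2
Index 5: author = 1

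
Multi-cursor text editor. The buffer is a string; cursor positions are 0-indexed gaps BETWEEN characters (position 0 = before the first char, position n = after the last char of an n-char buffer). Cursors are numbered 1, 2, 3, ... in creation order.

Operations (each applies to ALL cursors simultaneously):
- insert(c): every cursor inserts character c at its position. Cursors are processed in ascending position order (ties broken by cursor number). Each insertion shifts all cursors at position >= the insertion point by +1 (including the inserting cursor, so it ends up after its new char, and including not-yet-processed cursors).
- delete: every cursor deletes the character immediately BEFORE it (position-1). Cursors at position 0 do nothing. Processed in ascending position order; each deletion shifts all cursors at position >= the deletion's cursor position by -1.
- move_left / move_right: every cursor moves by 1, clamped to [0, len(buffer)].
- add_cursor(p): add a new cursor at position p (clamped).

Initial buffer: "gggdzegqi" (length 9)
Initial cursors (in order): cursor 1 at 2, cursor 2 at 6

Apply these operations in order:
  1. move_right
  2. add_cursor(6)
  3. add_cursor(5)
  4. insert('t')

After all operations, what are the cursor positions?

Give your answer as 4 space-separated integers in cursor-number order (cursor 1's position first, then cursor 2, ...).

After op 1 (move_right): buffer="gggdzegqi" (len 9), cursors c1@3 c2@7, authorship .........
After op 2 (add_cursor(6)): buffer="gggdzegqi" (len 9), cursors c1@3 c3@6 c2@7, authorship .........
After op 3 (add_cursor(5)): buffer="gggdzegqi" (len 9), cursors c1@3 c4@5 c3@6 c2@7, authorship .........
After op 4 (insert('t')): buffer="gggtdztetgtqi" (len 13), cursors c1@4 c4@7 c3@9 c2@11, authorship ...1..4.3.2..

Answer: 4 11 9 7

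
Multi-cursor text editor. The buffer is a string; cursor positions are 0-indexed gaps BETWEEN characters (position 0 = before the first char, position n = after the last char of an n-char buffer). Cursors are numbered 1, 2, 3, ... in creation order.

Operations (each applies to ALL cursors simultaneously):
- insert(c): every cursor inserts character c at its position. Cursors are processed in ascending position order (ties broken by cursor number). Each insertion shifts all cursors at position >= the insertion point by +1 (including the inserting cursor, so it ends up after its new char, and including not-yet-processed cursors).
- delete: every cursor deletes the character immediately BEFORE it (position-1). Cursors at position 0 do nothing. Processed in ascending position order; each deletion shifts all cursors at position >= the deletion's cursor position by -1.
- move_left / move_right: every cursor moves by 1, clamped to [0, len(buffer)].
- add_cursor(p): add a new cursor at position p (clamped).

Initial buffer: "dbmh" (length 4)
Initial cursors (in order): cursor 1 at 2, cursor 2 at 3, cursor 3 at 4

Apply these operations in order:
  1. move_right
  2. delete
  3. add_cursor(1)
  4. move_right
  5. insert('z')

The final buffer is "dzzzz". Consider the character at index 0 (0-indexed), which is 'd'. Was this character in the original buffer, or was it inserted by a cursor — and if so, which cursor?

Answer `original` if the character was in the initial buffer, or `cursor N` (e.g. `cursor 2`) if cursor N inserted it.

After op 1 (move_right): buffer="dbmh" (len 4), cursors c1@3 c2@4 c3@4, authorship ....
After op 2 (delete): buffer="d" (len 1), cursors c1@1 c2@1 c3@1, authorship .
After op 3 (add_cursor(1)): buffer="d" (len 1), cursors c1@1 c2@1 c3@1 c4@1, authorship .
After op 4 (move_right): buffer="d" (len 1), cursors c1@1 c2@1 c3@1 c4@1, authorship .
After op 5 (insert('z')): buffer="dzzzz" (len 5), cursors c1@5 c2@5 c3@5 c4@5, authorship .1234
Authorship (.=original, N=cursor N): . 1 2 3 4
Index 0: author = original

Answer: original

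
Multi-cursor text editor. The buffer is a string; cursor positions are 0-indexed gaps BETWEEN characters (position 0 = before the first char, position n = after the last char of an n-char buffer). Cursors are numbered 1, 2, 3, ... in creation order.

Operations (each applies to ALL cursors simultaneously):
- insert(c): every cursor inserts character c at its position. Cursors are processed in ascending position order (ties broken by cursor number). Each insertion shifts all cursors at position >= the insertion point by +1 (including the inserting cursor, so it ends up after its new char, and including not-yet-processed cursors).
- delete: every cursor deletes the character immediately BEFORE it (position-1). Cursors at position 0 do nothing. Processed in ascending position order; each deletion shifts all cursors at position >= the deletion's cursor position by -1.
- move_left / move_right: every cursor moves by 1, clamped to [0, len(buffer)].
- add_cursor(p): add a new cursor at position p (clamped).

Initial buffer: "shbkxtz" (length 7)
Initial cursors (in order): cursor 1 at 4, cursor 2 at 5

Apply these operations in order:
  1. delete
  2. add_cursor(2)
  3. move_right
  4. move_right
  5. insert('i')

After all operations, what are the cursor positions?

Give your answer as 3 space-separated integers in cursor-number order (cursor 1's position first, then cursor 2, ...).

After op 1 (delete): buffer="shbtz" (len 5), cursors c1@3 c2@3, authorship .....
After op 2 (add_cursor(2)): buffer="shbtz" (len 5), cursors c3@2 c1@3 c2@3, authorship .....
After op 3 (move_right): buffer="shbtz" (len 5), cursors c3@3 c1@4 c2@4, authorship .....
After op 4 (move_right): buffer="shbtz" (len 5), cursors c3@4 c1@5 c2@5, authorship .....
After op 5 (insert('i')): buffer="shbtizii" (len 8), cursors c3@5 c1@8 c2@8, authorship ....3.12

Answer: 8 8 5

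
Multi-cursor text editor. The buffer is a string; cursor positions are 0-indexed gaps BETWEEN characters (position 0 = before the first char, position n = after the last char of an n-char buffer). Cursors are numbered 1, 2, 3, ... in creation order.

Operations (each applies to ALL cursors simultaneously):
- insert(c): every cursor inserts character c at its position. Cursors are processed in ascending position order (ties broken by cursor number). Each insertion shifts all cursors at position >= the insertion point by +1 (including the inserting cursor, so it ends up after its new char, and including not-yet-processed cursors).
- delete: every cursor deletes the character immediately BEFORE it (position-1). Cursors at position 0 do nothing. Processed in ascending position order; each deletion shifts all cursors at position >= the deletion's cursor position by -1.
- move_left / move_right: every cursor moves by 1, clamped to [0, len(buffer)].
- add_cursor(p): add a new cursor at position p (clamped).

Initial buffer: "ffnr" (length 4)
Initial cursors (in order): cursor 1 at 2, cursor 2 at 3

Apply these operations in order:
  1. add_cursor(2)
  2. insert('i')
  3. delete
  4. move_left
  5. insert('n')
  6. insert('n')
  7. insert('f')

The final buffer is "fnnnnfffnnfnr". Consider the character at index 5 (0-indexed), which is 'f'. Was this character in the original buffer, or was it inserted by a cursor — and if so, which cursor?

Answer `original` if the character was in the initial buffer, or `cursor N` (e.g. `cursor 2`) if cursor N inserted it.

Answer: cursor 1

Derivation:
After op 1 (add_cursor(2)): buffer="ffnr" (len 4), cursors c1@2 c3@2 c2@3, authorship ....
After op 2 (insert('i')): buffer="ffiinir" (len 7), cursors c1@4 c3@4 c2@6, authorship ..13.2.
After op 3 (delete): buffer="ffnr" (len 4), cursors c1@2 c3@2 c2@3, authorship ....
After op 4 (move_left): buffer="ffnr" (len 4), cursors c1@1 c3@1 c2@2, authorship ....
After op 5 (insert('n')): buffer="fnnfnnr" (len 7), cursors c1@3 c3@3 c2@5, authorship .13.2..
After op 6 (insert('n')): buffer="fnnnnfnnnr" (len 10), cursors c1@5 c3@5 c2@8, authorship .1313.22..
After op 7 (insert('f')): buffer="fnnnnfffnnfnr" (len 13), cursors c1@7 c3@7 c2@11, authorship .131313.222..
Authorship (.=original, N=cursor N): . 1 3 1 3 1 3 . 2 2 2 . .
Index 5: author = 1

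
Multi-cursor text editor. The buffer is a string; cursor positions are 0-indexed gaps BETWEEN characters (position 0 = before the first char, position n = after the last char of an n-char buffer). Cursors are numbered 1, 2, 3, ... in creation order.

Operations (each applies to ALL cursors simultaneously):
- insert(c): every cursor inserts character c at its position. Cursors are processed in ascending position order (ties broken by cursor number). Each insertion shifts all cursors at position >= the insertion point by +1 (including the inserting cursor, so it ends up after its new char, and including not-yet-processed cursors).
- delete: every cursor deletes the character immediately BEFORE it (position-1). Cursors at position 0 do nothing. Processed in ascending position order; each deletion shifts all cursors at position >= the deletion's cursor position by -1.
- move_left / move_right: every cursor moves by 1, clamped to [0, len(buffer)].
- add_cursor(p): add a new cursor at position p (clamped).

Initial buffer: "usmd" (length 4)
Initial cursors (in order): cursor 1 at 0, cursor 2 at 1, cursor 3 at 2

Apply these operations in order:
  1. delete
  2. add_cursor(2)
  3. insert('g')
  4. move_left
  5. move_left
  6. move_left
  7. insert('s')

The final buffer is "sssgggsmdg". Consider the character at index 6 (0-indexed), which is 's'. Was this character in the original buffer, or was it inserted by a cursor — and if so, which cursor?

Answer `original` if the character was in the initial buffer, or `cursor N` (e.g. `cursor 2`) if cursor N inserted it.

After op 1 (delete): buffer="md" (len 2), cursors c1@0 c2@0 c3@0, authorship ..
After op 2 (add_cursor(2)): buffer="md" (len 2), cursors c1@0 c2@0 c3@0 c4@2, authorship ..
After op 3 (insert('g')): buffer="gggmdg" (len 6), cursors c1@3 c2@3 c3@3 c4@6, authorship 123..4
After op 4 (move_left): buffer="gggmdg" (len 6), cursors c1@2 c2@2 c3@2 c4@5, authorship 123..4
After op 5 (move_left): buffer="gggmdg" (len 6), cursors c1@1 c2@1 c3@1 c4@4, authorship 123..4
After op 6 (move_left): buffer="gggmdg" (len 6), cursors c1@0 c2@0 c3@0 c4@3, authorship 123..4
After op 7 (insert('s')): buffer="sssgggsmdg" (len 10), cursors c1@3 c2@3 c3@3 c4@7, authorship 1231234..4
Authorship (.=original, N=cursor N): 1 2 3 1 2 3 4 . . 4
Index 6: author = 4

Answer: cursor 4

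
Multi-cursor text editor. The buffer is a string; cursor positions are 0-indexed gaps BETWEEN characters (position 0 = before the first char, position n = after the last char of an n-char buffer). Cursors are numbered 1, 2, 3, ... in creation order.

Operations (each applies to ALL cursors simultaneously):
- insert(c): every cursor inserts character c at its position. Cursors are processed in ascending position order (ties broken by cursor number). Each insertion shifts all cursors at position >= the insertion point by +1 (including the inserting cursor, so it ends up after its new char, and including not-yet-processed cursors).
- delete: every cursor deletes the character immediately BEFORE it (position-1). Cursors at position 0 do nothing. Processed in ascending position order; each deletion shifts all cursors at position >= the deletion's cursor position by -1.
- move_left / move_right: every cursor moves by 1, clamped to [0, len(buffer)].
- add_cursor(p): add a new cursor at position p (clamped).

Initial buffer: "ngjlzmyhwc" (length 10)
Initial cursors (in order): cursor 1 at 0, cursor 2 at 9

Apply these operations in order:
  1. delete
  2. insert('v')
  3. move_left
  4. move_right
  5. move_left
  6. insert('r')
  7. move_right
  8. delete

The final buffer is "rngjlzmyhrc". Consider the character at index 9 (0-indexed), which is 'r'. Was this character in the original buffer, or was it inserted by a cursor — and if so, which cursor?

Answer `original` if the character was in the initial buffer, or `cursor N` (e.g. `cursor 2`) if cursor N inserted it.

Answer: cursor 2

Derivation:
After op 1 (delete): buffer="ngjlzmyhc" (len 9), cursors c1@0 c2@8, authorship .........
After op 2 (insert('v')): buffer="vngjlzmyhvc" (len 11), cursors c1@1 c2@10, authorship 1........2.
After op 3 (move_left): buffer="vngjlzmyhvc" (len 11), cursors c1@0 c2@9, authorship 1........2.
After op 4 (move_right): buffer="vngjlzmyhvc" (len 11), cursors c1@1 c2@10, authorship 1........2.
After op 5 (move_left): buffer="vngjlzmyhvc" (len 11), cursors c1@0 c2@9, authorship 1........2.
After op 6 (insert('r')): buffer="rvngjlzmyhrvc" (len 13), cursors c1@1 c2@11, authorship 11........22.
After op 7 (move_right): buffer="rvngjlzmyhrvc" (len 13), cursors c1@2 c2@12, authorship 11........22.
After op 8 (delete): buffer="rngjlzmyhrc" (len 11), cursors c1@1 c2@10, authorship 1........2.
Authorship (.=original, N=cursor N): 1 . . . . . . . . 2 .
Index 9: author = 2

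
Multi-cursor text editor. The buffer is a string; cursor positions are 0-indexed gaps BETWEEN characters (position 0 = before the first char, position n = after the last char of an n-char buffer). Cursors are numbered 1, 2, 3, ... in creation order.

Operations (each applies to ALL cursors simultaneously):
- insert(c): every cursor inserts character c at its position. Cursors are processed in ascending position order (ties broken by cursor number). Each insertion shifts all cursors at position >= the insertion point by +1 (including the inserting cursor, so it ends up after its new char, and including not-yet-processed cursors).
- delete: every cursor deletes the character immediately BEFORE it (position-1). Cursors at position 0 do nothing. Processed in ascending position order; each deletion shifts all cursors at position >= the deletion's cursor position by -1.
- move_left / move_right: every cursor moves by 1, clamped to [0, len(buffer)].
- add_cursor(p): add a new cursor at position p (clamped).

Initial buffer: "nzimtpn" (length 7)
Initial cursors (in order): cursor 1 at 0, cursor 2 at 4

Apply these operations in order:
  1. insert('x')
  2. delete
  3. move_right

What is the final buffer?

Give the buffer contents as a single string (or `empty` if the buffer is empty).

After op 1 (insert('x')): buffer="xnzimxtpn" (len 9), cursors c1@1 c2@6, authorship 1....2...
After op 2 (delete): buffer="nzimtpn" (len 7), cursors c1@0 c2@4, authorship .......
After op 3 (move_right): buffer="nzimtpn" (len 7), cursors c1@1 c2@5, authorship .......

Answer: nzimtpn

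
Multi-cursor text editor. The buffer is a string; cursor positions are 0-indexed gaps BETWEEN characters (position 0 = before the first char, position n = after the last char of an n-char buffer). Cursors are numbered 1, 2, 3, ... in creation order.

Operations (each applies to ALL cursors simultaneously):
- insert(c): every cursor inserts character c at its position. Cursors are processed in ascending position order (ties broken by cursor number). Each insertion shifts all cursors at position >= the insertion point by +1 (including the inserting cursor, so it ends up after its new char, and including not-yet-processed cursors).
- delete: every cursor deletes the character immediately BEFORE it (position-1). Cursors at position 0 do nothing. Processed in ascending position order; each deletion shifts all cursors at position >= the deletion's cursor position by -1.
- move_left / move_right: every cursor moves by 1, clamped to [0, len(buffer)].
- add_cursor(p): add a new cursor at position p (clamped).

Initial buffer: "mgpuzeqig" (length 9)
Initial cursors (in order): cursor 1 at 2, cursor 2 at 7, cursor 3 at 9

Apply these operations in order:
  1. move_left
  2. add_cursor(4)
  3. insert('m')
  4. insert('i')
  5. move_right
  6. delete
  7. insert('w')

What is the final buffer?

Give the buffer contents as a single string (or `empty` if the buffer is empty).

Answer: mmiwpumiwemiwimiw

Derivation:
After op 1 (move_left): buffer="mgpuzeqig" (len 9), cursors c1@1 c2@6 c3@8, authorship .........
After op 2 (add_cursor(4)): buffer="mgpuzeqig" (len 9), cursors c1@1 c4@4 c2@6 c3@8, authorship .........
After op 3 (insert('m')): buffer="mmgpumzemqimg" (len 13), cursors c1@2 c4@6 c2@9 c3@12, authorship .1...4..2..3.
After op 4 (insert('i')): buffer="mmigpumizemiqimig" (len 17), cursors c1@3 c4@8 c2@12 c3@16, authorship .11...44..22..33.
After op 5 (move_right): buffer="mmigpumizemiqimig" (len 17), cursors c1@4 c4@9 c2@13 c3@17, authorship .11...44..22..33.
After op 6 (delete): buffer="mmipumiemiimi" (len 13), cursors c1@3 c4@7 c2@10 c3@13, authorship .11..44.22.33
After op 7 (insert('w')): buffer="mmiwpumiwemiwimiw" (len 17), cursors c1@4 c4@9 c2@13 c3@17, authorship .111..444.222.333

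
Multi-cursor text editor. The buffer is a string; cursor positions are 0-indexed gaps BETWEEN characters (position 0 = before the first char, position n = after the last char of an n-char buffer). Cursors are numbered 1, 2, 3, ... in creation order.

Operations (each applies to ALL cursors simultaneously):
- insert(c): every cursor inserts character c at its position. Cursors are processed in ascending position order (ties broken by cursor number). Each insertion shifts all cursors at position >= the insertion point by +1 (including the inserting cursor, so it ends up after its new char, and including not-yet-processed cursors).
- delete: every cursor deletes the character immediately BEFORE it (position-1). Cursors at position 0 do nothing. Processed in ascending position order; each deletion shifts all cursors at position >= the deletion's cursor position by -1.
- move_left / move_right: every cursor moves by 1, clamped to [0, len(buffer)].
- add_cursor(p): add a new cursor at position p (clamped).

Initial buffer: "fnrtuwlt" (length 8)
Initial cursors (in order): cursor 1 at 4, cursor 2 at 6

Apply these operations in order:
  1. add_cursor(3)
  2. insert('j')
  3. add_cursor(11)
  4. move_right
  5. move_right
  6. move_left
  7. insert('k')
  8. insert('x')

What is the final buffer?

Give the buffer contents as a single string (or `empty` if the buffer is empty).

After op 1 (add_cursor(3)): buffer="fnrtuwlt" (len 8), cursors c3@3 c1@4 c2@6, authorship ........
After op 2 (insert('j')): buffer="fnrjtjuwjlt" (len 11), cursors c3@4 c1@6 c2@9, authorship ...3.1..2..
After op 3 (add_cursor(11)): buffer="fnrjtjuwjlt" (len 11), cursors c3@4 c1@6 c2@9 c4@11, authorship ...3.1..2..
After op 4 (move_right): buffer="fnrjtjuwjlt" (len 11), cursors c3@5 c1@7 c2@10 c4@11, authorship ...3.1..2..
After op 5 (move_right): buffer="fnrjtjuwjlt" (len 11), cursors c3@6 c1@8 c2@11 c4@11, authorship ...3.1..2..
After op 6 (move_left): buffer="fnrjtjuwjlt" (len 11), cursors c3@5 c1@7 c2@10 c4@10, authorship ...3.1..2..
After op 7 (insert('k')): buffer="fnrjtkjukwjlkkt" (len 15), cursors c3@6 c1@9 c2@14 c4@14, authorship ...3.31.1.2.24.
After op 8 (insert('x')): buffer="fnrjtkxjukxwjlkkxxt" (len 19), cursors c3@7 c1@11 c2@18 c4@18, authorship ...3.331.11.2.2424.

Answer: fnrjtkxjukxwjlkkxxt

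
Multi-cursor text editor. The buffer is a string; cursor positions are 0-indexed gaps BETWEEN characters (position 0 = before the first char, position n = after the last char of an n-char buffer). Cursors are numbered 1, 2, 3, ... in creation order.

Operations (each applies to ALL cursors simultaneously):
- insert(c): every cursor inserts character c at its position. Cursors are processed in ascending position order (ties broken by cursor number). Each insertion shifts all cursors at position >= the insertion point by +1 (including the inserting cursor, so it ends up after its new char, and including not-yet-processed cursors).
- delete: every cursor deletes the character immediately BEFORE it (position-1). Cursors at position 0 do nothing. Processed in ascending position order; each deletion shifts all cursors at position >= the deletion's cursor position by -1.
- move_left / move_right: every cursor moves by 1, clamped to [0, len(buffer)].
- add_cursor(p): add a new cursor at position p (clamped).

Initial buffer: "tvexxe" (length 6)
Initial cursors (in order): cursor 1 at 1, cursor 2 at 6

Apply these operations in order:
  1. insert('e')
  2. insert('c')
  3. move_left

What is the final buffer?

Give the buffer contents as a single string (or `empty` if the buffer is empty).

After op 1 (insert('e')): buffer="tevexxee" (len 8), cursors c1@2 c2@8, authorship .1.....2
After op 2 (insert('c')): buffer="tecvexxeec" (len 10), cursors c1@3 c2@10, authorship .11.....22
After op 3 (move_left): buffer="tecvexxeec" (len 10), cursors c1@2 c2@9, authorship .11.....22

Answer: tecvexxeec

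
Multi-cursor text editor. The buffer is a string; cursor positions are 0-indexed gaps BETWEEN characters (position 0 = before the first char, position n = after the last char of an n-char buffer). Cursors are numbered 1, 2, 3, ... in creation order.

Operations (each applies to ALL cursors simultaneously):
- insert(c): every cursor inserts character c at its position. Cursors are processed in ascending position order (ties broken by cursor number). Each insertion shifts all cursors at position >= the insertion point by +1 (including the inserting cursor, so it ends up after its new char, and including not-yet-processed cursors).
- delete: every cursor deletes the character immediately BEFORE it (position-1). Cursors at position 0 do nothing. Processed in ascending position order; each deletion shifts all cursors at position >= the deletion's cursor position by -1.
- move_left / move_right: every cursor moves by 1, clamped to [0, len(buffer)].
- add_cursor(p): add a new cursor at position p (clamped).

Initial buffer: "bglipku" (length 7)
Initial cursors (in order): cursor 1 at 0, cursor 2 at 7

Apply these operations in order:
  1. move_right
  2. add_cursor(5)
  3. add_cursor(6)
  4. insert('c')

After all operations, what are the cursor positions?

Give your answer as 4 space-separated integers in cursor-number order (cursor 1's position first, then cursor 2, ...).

Answer: 2 11 7 9

Derivation:
After op 1 (move_right): buffer="bglipku" (len 7), cursors c1@1 c2@7, authorship .......
After op 2 (add_cursor(5)): buffer="bglipku" (len 7), cursors c1@1 c3@5 c2@7, authorship .......
After op 3 (add_cursor(6)): buffer="bglipku" (len 7), cursors c1@1 c3@5 c4@6 c2@7, authorship .......
After op 4 (insert('c')): buffer="bcglipckcuc" (len 11), cursors c1@2 c3@7 c4@9 c2@11, authorship .1....3.4.2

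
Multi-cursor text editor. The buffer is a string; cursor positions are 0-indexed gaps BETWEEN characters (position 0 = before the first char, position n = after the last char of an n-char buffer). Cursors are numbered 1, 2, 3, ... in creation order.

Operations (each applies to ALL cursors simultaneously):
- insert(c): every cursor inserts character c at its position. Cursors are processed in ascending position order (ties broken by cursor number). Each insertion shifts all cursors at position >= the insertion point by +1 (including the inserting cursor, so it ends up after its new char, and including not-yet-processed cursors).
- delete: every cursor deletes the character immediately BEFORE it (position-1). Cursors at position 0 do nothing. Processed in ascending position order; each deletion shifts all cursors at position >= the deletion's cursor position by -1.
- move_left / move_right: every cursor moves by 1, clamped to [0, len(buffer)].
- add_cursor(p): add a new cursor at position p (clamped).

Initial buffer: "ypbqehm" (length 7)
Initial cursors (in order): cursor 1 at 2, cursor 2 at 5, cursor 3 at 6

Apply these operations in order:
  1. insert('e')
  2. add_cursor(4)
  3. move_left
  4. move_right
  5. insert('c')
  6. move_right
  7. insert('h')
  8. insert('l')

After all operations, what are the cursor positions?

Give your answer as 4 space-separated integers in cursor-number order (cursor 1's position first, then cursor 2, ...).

After op 1 (insert('e')): buffer="ypebqeehem" (len 10), cursors c1@3 c2@7 c3@9, authorship ..1...2.3.
After op 2 (add_cursor(4)): buffer="ypebqeehem" (len 10), cursors c1@3 c4@4 c2@7 c3@9, authorship ..1...2.3.
After op 3 (move_left): buffer="ypebqeehem" (len 10), cursors c1@2 c4@3 c2@6 c3@8, authorship ..1...2.3.
After op 4 (move_right): buffer="ypebqeehem" (len 10), cursors c1@3 c4@4 c2@7 c3@9, authorship ..1...2.3.
After op 5 (insert('c')): buffer="ypecbcqeechecm" (len 14), cursors c1@4 c4@6 c2@10 c3@13, authorship ..11.4..22.33.
After op 6 (move_right): buffer="ypecbcqeechecm" (len 14), cursors c1@5 c4@7 c2@11 c3@14, authorship ..11.4..22.33.
After op 7 (insert('h')): buffer="ypecbhcqheechhecmh" (len 18), cursors c1@6 c4@9 c2@14 c3@18, authorship ..11.14.4.22.233.3
After op 8 (insert('l')): buffer="ypecbhlcqhleechhlecmhl" (len 22), cursors c1@7 c4@11 c2@17 c3@22, authorship ..11.114.44.22.2233.33

Answer: 7 17 22 11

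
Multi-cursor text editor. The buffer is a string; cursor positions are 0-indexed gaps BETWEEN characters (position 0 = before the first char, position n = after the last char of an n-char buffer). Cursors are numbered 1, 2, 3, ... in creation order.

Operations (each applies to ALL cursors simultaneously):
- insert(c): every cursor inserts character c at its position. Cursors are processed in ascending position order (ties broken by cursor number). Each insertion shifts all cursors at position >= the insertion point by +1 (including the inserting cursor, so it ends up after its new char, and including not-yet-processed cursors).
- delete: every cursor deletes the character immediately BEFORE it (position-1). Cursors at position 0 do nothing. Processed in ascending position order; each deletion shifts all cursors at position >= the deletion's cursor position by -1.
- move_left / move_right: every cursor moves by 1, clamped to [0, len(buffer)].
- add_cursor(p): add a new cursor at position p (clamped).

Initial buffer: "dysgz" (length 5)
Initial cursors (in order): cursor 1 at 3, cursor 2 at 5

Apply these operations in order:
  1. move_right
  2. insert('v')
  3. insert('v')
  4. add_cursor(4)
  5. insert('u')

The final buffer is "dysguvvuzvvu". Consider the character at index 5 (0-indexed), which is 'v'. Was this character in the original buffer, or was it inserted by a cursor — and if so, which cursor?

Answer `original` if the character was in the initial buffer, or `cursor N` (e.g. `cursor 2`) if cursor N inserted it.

Answer: cursor 1

Derivation:
After op 1 (move_right): buffer="dysgz" (len 5), cursors c1@4 c2@5, authorship .....
After op 2 (insert('v')): buffer="dysgvzv" (len 7), cursors c1@5 c2@7, authorship ....1.2
After op 3 (insert('v')): buffer="dysgvvzvv" (len 9), cursors c1@6 c2@9, authorship ....11.22
After op 4 (add_cursor(4)): buffer="dysgvvzvv" (len 9), cursors c3@4 c1@6 c2@9, authorship ....11.22
After op 5 (insert('u')): buffer="dysguvvuzvvu" (len 12), cursors c3@5 c1@8 c2@12, authorship ....3111.222
Authorship (.=original, N=cursor N): . . . . 3 1 1 1 . 2 2 2
Index 5: author = 1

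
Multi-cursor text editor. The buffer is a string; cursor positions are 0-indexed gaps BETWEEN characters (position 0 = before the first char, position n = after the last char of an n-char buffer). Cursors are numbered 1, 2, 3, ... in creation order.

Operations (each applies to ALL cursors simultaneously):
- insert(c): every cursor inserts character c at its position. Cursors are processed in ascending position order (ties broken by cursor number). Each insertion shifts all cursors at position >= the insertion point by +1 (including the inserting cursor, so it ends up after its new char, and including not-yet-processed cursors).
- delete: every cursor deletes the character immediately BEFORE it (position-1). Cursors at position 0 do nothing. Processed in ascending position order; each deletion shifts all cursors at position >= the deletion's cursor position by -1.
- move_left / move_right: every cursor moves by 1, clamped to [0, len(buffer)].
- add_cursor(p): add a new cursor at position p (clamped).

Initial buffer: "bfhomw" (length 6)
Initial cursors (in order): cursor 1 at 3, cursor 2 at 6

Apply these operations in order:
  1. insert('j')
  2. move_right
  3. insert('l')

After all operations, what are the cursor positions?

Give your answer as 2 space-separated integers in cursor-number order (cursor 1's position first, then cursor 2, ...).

Answer: 6 10

Derivation:
After op 1 (insert('j')): buffer="bfhjomwj" (len 8), cursors c1@4 c2@8, authorship ...1...2
After op 2 (move_right): buffer="bfhjomwj" (len 8), cursors c1@5 c2@8, authorship ...1...2
After op 3 (insert('l')): buffer="bfhjolmwjl" (len 10), cursors c1@6 c2@10, authorship ...1.1..22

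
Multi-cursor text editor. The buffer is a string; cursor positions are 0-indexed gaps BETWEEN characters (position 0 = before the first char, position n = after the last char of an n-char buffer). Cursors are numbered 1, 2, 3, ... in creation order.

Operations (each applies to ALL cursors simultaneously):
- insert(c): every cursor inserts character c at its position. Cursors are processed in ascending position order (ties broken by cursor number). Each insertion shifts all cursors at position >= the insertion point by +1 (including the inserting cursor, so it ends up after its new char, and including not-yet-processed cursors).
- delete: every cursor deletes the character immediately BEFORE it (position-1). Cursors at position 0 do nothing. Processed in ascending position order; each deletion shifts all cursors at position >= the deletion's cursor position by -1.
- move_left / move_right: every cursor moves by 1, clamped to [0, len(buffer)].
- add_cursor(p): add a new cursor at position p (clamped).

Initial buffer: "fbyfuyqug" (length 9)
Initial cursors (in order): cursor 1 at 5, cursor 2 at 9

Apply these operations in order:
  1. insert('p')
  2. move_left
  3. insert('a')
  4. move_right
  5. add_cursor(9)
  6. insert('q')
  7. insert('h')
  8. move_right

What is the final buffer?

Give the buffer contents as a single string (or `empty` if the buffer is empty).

After op 1 (insert('p')): buffer="fbyfupyqugp" (len 11), cursors c1@6 c2@11, authorship .....1....2
After op 2 (move_left): buffer="fbyfupyqugp" (len 11), cursors c1@5 c2@10, authorship .....1....2
After op 3 (insert('a')): buffer="fbyfuapyqugap" (len 13), cursors c1@6 c2@12, authorship .....11....22
After op 4 (move_right): buffer="fbyfuapyqugap" (len 13), cursors c1@7 c2@13, authorship .....11....22
After op 5 (add_cursor(9)): buffer="fbyfuapyqugap" (len 13), cursors c1@7 c3@9 c2@13, authorship .....11....22
After op 6 (insert('q')): buffer="fbyfuapqyqqugapq" (len 16), cursors c1@8 c3@11 c2@16, authorship .....111..3..222
After op 7 (insert('h')): buffer="fbyfuapqhyqqhugapqh" (len 19), cursors c1@9 c3@13 c2@19, authorship .....1111..33..2222
After op 8 (move_right): buffer="fbyfuapqhyqqhugapqh" (len 19), cursors c1@10 c3@14 c2@19, authorship .....1111..33..2222

Answer: fbyfuapqhyqqhugapqh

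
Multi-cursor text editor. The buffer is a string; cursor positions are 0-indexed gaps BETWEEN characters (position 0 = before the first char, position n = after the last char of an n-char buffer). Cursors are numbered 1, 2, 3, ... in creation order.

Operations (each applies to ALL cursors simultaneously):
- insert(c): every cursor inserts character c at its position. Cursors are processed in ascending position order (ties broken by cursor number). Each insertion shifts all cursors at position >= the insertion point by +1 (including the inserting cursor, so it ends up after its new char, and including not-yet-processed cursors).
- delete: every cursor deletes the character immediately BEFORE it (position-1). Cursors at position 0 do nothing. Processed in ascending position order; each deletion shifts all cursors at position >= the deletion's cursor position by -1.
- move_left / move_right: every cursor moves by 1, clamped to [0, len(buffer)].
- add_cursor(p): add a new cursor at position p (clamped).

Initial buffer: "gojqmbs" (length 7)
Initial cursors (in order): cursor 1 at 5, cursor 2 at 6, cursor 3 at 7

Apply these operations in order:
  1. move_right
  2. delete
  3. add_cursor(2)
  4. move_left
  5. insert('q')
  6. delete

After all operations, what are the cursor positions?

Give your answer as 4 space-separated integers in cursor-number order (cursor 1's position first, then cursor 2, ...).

Answer: 3 3 3 1

Derivation:
After op 1 (move_right): buffer="gojqmbs" (len 7), cursors c1@6 c2@7 c3@7, authorship .......
After op 2 (delete): buffer="gojq" (len 4), cursors c1@4 c2@4 c3@4, authorship ....
After op 3 (add_cursor(2)): buffer="gojq" (len 4), cursors c4@2 c1@4 c2@4 c3@4, authorship ....
After op 4 (move_left): buffer="gojq" (len 4), cursors c4@1 c1@3 c2@3 c3@3, authorship ....
After op 5 (insert('q')): buffer="gqojqqqq" (len 8), cursors c4@2 c1@7 c2@7 c3@7, authorship .4..123.
After op 6 (delete): buffer="gojq" (len 4), cursors c4@1 c1@3 c2@3 c3@3, authorship ....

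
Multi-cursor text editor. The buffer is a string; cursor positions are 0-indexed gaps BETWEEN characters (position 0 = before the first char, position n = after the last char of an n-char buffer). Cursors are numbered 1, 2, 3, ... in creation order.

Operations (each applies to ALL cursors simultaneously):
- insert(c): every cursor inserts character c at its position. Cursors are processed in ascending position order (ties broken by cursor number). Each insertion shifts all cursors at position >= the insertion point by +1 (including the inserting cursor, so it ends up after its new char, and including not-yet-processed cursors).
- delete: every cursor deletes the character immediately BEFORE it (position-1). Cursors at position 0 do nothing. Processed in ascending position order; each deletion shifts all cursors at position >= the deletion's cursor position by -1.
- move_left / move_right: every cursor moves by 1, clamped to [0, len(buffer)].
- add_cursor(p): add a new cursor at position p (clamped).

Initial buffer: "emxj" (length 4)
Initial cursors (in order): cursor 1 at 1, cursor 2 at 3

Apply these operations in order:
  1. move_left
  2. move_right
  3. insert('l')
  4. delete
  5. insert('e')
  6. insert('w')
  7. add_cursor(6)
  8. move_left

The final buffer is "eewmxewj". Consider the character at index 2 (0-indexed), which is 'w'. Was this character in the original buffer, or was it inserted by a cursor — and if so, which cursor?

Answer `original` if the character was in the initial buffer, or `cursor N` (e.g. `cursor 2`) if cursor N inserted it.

After op 1 (move_left): buffer="emxj" (len 4), cursors c1@0 c2@2, authorship ....
After op 2 (move_right): buffer="emxj" (len 4), cursors c1@1 c2@3, authorship ....
After op 3 (insert('l')): buffer="elmxlj" (len 6), cursors c1@2 c2@5, authorship .1..2.
After op 4 (delete): buffer="emxj" (len 4), cursors c1@1 c2@3, authorship ....
After op 5 (insert('e')): buffer="eemxej" (len 6), cursors c1@2 c2@5, authorship .1..2.
After op 6 (insert('w')): buffer="eewmxewj" (len 8), cursors c1@3 c2@7, authorship .11..22.
After op 7 (add_cursor(6)): buffer="eewmxewj" (len 8), cursors c1@3 c3@6 c2@7, authorship .11..22.
After op 8 (move_left): buffer="eewmxewj" (len 8), cursors c1@2 c3@5 c2@6, authorship .11..22.
Authorship (.=original, N=cursor N): . 1 1 . . 2 2 .
Index 2: author = 1

Answer: cursor 1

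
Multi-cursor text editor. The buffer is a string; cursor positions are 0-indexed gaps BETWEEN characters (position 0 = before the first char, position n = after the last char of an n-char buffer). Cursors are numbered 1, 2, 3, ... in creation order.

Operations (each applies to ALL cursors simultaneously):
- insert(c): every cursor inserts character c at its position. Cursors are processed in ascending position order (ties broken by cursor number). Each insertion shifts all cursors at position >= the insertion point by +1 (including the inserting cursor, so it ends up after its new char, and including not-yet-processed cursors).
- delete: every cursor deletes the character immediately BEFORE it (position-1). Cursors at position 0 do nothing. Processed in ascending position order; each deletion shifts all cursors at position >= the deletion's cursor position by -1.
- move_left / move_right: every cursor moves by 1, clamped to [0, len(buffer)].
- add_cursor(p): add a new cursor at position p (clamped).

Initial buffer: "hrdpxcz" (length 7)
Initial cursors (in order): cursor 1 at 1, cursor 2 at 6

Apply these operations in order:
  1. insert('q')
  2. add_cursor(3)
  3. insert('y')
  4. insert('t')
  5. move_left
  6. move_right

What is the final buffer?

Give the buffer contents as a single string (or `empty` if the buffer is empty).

After op 1 (insert('q')): buffer="hqrdpxcqz" (len 9), cursors c1@2 c2@8, authorship .1.....2.
After op 2 (add_cursor(3)): buffer="hqrdpxcqz" (len 9), cursors c1@2 c3@3 c2@8, authorship .1.....2.
After op 3 (insert('y')): buffer="hqyrydpxcqyz" (len 12), cursors c1@3 c3@5 c2@11, authorship .11.3....22.
After op 4 (insert('t')): buffer="hqytrytdpxcqytz" (len 15), cursors c1@4 c3@7 c2@14, authorship .111.33....222.
After op 5 (move_left): buffer="hqytrytdpxcqytz" (len 15), cursors c1@3 c3@6 c2@13, authorship .111.33....222.
After op 6 (move_right): buffer="hqytrytdpxcqytz" (len 15), cursors c1@4 c3@7 c2@14, authorship .111.33....222.

Answer: hqytrytdpxcqytz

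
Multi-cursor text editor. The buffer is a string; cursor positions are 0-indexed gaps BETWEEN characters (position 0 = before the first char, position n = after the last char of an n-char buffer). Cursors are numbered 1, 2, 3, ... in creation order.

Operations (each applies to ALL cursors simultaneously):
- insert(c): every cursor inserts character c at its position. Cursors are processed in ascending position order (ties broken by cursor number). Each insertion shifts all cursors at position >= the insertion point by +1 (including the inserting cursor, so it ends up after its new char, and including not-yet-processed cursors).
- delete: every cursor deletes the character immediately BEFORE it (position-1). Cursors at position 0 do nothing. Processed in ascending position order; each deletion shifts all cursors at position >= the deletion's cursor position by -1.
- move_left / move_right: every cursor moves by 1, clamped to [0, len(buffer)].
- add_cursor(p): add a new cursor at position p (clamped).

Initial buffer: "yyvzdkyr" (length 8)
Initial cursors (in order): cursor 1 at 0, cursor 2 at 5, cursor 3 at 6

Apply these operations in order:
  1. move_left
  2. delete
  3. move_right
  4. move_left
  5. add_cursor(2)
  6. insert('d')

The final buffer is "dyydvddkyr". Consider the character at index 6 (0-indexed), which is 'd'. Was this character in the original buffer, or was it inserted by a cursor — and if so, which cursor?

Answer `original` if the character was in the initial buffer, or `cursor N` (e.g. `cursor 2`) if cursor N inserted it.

Answer: cursor 3

Derivation:
After op 1 (move_left): buffer="yyvzdkyr" (len 8), cursors c1@0 c2@4 c3@5, authorship ........
After op 2 (delete): buffer="yyvkyr" (len 6), cursors c1@0 c2@3 c3@3, authorship ......
After op 3 (move_right): buffer="yyvkyr" (len 6), cursors c1@1 c2@4 c3@4, authorship ......
After op 4 (move_left): buffer="yyvkyr" (len 6), cursors c1@0 c2@3 c3@3, authorship ......
After op 5 (add_cursor(2)): buffer="yyvkyr" (len 6), cursors c1@0 c4@2 c2@3 c3@3, authorship ......
After op 6 (insert('d')): buffer="dyydvddkyr" (len 10), cursors c1@1 c4@4 c2@7 c3@7, authorship 1..4.23...
Authorship (.=original, N=cursor N): 1 . . 4 . 2 3 . . .
Index 6: author = 3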